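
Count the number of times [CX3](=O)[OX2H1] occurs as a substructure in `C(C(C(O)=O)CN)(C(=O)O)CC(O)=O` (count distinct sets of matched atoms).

3

[CX3](=O)[OX2H1] is the SMARTS for a carboxylic acid: an sp2 carbon double-bonded to O and single-bonded to an -OH oxygen.
The molecule carries 3 separate instances of a carboxylic acid group (-C(=O)OH) meeting every constraint; each maps to a distinct set of atoms, giving 3 matches.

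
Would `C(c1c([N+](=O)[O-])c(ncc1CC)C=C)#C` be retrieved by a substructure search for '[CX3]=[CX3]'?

Yes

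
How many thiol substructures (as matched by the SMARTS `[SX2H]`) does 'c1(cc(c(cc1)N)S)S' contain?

2

[SX2H] is the SMARTS for a thiol: an aliphatic sulfur with two connections, one being H.
The molecule carries 2 separate instances of a thiol (-SH) meeting every constraint; each maps to a distinct set of atoms, giving 2 matches.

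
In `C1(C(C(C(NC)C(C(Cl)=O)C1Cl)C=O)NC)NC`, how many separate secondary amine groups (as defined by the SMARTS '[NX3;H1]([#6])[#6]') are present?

3

[NX3;H1]([#6])[#6] is the SMARTS for a secondary amine: a trivalent nitrogen with one H, bonded to two carbons.
The molecule carries 3 separate instances of an N-methylamino group (-NHCH3) meeting every constraint; each maps to a distinct set of atoms, giving 3 matches.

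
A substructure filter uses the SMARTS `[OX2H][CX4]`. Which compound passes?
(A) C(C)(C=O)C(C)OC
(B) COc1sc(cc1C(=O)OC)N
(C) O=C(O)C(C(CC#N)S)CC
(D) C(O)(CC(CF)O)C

D

[OX2H][CX4] describes a hydroxyl oxygen bound to an sp3 (X4) carbon (an aliphatic alcohol).
(A) has a methoxy ether (-OCH3) but the oxygen has H0 (ether), not H1.
(B) has a methoxy ether (-OCH3) but the oxygen has H0 (ether), not H1.
(C) has a carboxylic acid group (-C(=O)OH) but the -OH is on a CX3 carbonyl carbon, not a CX4 carbon.
(D) contains a hydroxyl group (-OH), which satisfies every atom and bond constraint.
So the answer is (D).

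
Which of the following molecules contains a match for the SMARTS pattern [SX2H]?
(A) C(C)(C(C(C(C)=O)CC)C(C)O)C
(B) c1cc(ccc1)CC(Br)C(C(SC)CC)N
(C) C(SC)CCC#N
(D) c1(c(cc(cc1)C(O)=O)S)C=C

[SX2H] describes an aliphatic sulfur with two connections, one being H (a thiol).
(A) has a hydroxyl group (-OH) but it is an -OH, not an -SH.
(B) has a methylthio ether (-SCH3) but the sulfur has H0 (bonded to two carbons), not H1.
(C) has a methylthio ether (-SCH3) but the sulfur has H0 (bonded to two carbons), not H1.
(D) contains a thiol (-SH), which satisfies every atom and bond constraint.
So the answer is (D).

D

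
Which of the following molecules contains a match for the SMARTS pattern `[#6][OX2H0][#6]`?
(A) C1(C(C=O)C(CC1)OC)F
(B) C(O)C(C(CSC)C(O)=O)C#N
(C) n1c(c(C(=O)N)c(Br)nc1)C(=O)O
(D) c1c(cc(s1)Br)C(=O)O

[#6][OX2H0][#6] describes an aliphatic oxygen bridging two carbons with no H on the oxygen (an ether).
(A) contains a methoxy ether (-OCH3), which satisfies every atom and bond constraint.
(B) has a hydroxyl group (-OH) but the oxygen has H1, not H0 bridging two carbons.
(C) has a carboxylic acid group (-C(=O)OH) but the -OH oxygen has H1; the =O is OX1, not OX2.
(D) has a carboxylic acid group (-C(=O)OH) but the -OH oxygen has H1; the =O is OX1, not OX2.
So the answer is (A).

A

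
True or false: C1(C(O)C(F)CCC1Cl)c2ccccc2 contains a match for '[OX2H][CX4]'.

True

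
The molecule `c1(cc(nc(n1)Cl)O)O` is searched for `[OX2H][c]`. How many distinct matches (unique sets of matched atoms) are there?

2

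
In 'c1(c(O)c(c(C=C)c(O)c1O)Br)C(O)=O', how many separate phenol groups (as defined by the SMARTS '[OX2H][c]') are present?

[OX2H][c] is the SMARTS for a phenol: a hydroxyl oxygen attached to an aromatic carbon.
The molecule carries 3 separate instances of a hydroxyl group (-OH) meeting every constraint; each maps to a distinct set of atoms, giving 3 matches.

3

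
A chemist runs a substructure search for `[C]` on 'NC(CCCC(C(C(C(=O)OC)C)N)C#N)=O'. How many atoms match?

Check the 17 heavy atoms by environment: 11× C → match; 3× O → no; 3× N → no.
That gives 11 matching atoms.

11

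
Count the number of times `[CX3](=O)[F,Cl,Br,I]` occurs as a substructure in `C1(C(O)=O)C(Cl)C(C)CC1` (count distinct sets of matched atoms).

0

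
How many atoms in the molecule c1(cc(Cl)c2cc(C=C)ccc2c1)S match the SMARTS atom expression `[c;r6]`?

10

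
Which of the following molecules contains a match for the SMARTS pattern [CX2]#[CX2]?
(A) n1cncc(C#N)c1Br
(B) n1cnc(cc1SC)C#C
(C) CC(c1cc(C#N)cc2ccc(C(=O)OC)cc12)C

B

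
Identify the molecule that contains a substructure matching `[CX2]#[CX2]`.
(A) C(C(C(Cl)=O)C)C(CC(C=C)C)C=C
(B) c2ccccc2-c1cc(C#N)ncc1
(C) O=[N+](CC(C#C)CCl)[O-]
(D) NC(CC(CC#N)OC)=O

[CX2]#[CX2] describes a carbon-carbon triple bond (an alkyne).
(A) has a vinyl group (-CH=CH2) but the C=C is a double bond; both carbons are CX3, not CX2.
(B) has a nitrile (-C#N) but the triple bond is C#N, not C#C.
(C) contains an ethynyl group (-C#CH), which satisfies every atom and bond constraint.
(D) has a nitrile (-C#N) but the triple bond is C#N, not C#C.
So the answer is (C).

C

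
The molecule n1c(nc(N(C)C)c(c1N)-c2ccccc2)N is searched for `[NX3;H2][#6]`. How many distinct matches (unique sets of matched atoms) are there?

[NX3;H2][#6] is the SMARTS for a primary amine: a trivalent nitrogen with two H attached to carbon.
The molecule carries 2 separate instances of a primary amino group (-NH2) meeting every constraint; each maps to a distinct set of atoms, giving 2 matches.

2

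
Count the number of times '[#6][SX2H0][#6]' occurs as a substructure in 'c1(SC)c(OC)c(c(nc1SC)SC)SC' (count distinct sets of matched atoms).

[#6][SX2H0][#6] is the SMARTS for a thioether: an aliphatic sulfur bridging two carbons with no H on the sulfur.
The molecule carries 4 separate instances of a methylthio ether (-SCH3) meeting every constraint; each maps to a distinct set of atoms, giving 4 matches.

4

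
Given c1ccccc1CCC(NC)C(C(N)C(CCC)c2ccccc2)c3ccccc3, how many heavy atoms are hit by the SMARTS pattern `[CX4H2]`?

The query [CX4H2] means: sp3 carbon (X4) with exactly two hydrogens.
Check the 30 heavy atoms by environment: 4× C (H2, X4) → match; 4× C (H1, X4) → no; 1× N (H1, X3) → no; 2× C (H3, X4) → no; 3× c (aromatic, H0, X3) → no; 15× c (aromatic, H1, X3) → no; 1× N (H2, X3) → no.
That gives 4 matching atoms.

4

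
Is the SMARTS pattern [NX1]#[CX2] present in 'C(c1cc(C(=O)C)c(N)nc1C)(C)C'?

No

The pattern [NX1]#[CX2] describes a nitrogen triple-bonded to a two-connected carbon — a nitrile.
The closest candidate here is a primary amino group (-NH2), but the nitrogen is NX3 (three connections), not NX1 triple-bonded. No other fragment satisfies the full query, so there is no match.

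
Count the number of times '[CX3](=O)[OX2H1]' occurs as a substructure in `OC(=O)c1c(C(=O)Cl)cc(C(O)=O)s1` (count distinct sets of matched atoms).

2

[CX3](=O)[OX2H1] is the SMARTS for a carboxylic acid: an sp2 carbon double-bonded to O and single-bonded to an -OH oxygen.
The molecule carries 2 separate instances of a carboxylic acid group (-C(=O)OH) meeting every constraint; each maps to a distinct set of atoms, giving 2 matches.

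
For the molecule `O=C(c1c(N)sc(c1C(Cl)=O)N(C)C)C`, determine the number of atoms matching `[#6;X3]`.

The query [#6;X3] means: any carbon (aromatic or not) with three total connections.
Check the 15 heavy atoms by environment: 1× s (aromatic, X2) → no; 4× c (aromatic, X3) → match; 2× N (X3) → no; 2× C (X3) → match; 2× O (X1) → no; 1× Cl (X1) → no; 3× C (X4) → no.
Summing the matching environments: 4 + 2 = 6 matching atoms.

6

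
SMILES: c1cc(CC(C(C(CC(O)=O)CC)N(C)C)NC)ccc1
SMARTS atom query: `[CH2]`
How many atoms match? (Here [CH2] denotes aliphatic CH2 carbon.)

3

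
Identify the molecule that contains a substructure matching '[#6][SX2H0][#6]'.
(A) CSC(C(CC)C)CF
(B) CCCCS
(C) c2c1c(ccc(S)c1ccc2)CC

[#6][SX2H0][#6] describes an aliphatic sulfur bridging two carbons with no H on the sulfur (a thioether).
(A) contains a methylthio ether (-SCH3), which satisfies every atom and bond constraint.
(B) has a thiol (-SH) but the sulfur has H1, not H0 bridging two carbons.
(C) has a thiol (-SH) but the sulfur has H1, not H0 bridging two carbons.
So the answer is (A).

A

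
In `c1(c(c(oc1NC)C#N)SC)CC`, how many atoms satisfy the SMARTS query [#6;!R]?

The query [#6;!R] means: carbon not in any ring.
Check the 13 heavy atoms by environment: 1× o (aromatic, in 5-ring) → no; 4× c (aromatic, in 5-ring) → no; 5× C (acyclic) → match; 2× N (acyclic) → no; 1× S (acyclic) → no.
That gives 5 matching atoms.

5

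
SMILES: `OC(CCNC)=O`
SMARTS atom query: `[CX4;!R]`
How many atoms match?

The query [CX4;!R] means: aliphatic carbon with four total connections, not in a ring.
Check the 7 heavy atoms by environment: 3× C (X4, acyclic) → match; 1× N (X3, acyclic) → no; 1× C (X3, acyclic) → no; 1× O (X1, acyclic) → no; 1× O (X2, acyclic) → no.
That gives 3 matching atoms.

3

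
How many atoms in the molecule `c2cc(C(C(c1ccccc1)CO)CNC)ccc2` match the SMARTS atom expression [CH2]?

2

The query [CH2] means: aliphatic carbon with exactly two hydrogens.
Check the 19 heavy atoms by environment: 2× C (H2) → match; 2× C (H1) → no; 1× O (H1) → no; 2× c (aromatic, H0) → no; 10× c (aromatic, H1) → no; 1× N (H1) → no; 1× C (H3) → no.
That gives 2 matching atoms.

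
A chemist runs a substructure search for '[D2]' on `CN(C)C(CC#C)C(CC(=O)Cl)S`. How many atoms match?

The query [D2] means: atom with exactly two heavy-atom neighbours.
Check the 13 heavy atoms by environment: 3× C (D2) → match; 3× C (D3) → no; 1× S (D1) → no; 1× O (D1) → no; 1× Cl (D1) → no; 1× N (D3) → no; 3× C (D1) → no.
That gives 3 matching atoms.

3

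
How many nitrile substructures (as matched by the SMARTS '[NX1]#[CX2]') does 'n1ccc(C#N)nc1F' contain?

[NX1]#[CX2] is the SMARTS for a nitrile: a nitrogen triple-bonded to a two-connected carbon.
Exactly one fragment in the molecule meets all constraints, giving 1 match.

1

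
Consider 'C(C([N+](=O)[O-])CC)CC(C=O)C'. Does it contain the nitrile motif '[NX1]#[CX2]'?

No

The pattern [NX1]#[CX2] describes a nitrogen triple-bonded to a two-connected carbon — a nitrile.
The closest candidate here is a nitro group (-[N+](=O)[O-]), but there is no C#N triple bond. No other fragment satisfies the full query, so there is no match.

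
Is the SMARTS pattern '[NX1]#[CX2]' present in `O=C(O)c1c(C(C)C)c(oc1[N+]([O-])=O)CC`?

No

The pattern [NX1]#[CX2] describes a nitrogen triple-bonded to a two-connected carbon — a nitrile.
The closest candidate here is a nitro group (-[N+](=O)[O-]), but there is no C#N triple bond. No other fragment satisfies the full query, so there is no match.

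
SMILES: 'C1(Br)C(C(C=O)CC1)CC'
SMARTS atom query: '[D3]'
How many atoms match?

3

The query [D3] means: atom with exactly three heavy-atom neighbours.
Check the 10 heavy atoms by environment: 3× C (D3) → match; 4× C (D2) → no; 1× O (D1) → no; 1× Br (D1) → no; 1× C (D1) → no.
That gives 3 matching atoms.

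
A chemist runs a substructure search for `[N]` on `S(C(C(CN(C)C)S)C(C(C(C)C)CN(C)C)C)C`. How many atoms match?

The query [N] means: uppercase N matches aliphatic (non-aromatic) nitrogen only.
Check the 19 heavy atoms by environment: 15× C → no; 2× N → match; 2× S → no.
That gives 2 matching atoms.

2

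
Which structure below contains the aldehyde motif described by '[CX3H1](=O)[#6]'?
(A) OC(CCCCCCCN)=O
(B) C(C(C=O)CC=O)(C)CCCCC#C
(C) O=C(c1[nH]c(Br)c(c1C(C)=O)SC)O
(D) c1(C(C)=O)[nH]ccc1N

B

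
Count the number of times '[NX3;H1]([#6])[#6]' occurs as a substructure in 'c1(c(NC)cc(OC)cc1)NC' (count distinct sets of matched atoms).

[NX3;H1]([#6])[#6] is the SMARTS for a secondary amine: a trivalent nitrogen with one H, bonded to two carbons.
The molecule carries 2 separate instances of an N-methylamino group (-NHCH3) meeting every constraint; each maps to a distinct set of atoms, giving 2 matches.

2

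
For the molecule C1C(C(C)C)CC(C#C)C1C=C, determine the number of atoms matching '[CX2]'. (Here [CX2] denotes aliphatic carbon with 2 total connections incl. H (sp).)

The query [CX2] means: C with X2: aliphatic carbon with exactly 2 total connections.
Check the 12 heavy atoms by environment: 8× C (X4) → no; 2× C (X3) → no; 2× C (X2) → match.
That gives 2 matching atoms.

2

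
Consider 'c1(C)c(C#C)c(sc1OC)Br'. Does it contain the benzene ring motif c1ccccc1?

No

The pattern c1ccccc1 describes six aromatic carbons in a ring — a benzene ring.
The closest candidate here is a methyl group (-CH3), but no six-membered all-carbon aromatic ring is present. No other fragment satisfies the full query, so there is no match.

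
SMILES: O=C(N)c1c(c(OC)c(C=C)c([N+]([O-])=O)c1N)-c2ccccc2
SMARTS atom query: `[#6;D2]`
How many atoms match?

The query [#6;D2] means: any carbon bonded to exactly two heavy atoms.
Check the 23 heavy atoms by environment: 7× c (aromatic, D3) → no; 1× O (D2) → no; 2× C (D1) → no; 1× N (charge +1, D3) → no; 1× O (charge -1, D1) → no; 2× O (D1) → no; 2× N (D1) → no; 1× C (D3) → no; 1× C (D2) → match; 5× c (aromatic, D2) → match.
Summing the matching environments: 1 + 5 = 6 matching atoms.

6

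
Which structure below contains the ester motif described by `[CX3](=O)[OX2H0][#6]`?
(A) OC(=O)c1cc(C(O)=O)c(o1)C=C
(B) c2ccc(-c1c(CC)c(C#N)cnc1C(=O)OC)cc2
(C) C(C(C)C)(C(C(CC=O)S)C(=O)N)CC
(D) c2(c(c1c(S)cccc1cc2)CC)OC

B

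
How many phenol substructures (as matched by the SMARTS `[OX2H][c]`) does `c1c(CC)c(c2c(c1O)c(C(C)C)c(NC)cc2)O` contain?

2

[OX2H][c] is the SMARTS for a phenol: a hydroxyl oxygen attached to an aromatic carbon.
The molecule carries 2 separate instances of a hydroxyl group (-OH) meeting every constraint; each maps to a distinct set of atoms, giving 2 matches.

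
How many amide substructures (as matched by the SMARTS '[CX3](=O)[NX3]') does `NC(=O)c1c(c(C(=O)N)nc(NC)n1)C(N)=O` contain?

3

[CX3](=O)[NX3] is the SMARTS for an amide: a carbonyl carbon bonded to a trivalent nitrogen.
The molecule carries 3 separate instances of a primary amide (-C(=O)NH2) meeting every constraint; each maps to a distinct set of atoms, giving 3 matches.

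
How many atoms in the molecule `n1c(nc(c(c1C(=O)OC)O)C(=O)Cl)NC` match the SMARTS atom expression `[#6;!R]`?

4

The query [#6;!R] means: carbon not in any ring.
Check the 16 heavy atoms by environment: 2× n (aromatic, in 6-ring) → no; 4× c (aromatic, in 6-ring) → no; 1× N (acyclic) → no; 4× C (acyclic) → match; 4× O (acyclic) → no; 1× Cl (acyclic) → no.
That gives 4 matching atoms.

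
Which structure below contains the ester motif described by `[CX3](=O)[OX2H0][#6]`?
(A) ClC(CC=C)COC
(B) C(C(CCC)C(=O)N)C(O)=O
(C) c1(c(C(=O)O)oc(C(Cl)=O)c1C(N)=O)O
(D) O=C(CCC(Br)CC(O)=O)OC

[CX3](=O)[OX2H0][#6] describes a carbonyl carbon bonded to an oxygen that is itself bonded to carbon (no H on that O) (an ester).
(A) has a methoxy ether (-OCH3) but the ether oxygen is not adjacent to a C=O carbon.
(B) has a carboxylic acid group (-C(=O)OH) but the singly-bonded O carries H (OX2H1, not H0).
(C) has a primary amide (-C(=O)NH2) but the carbonyl is bonded to N, not to an O-C linkage.
(D) contains a methyl-ester group (-C(=O)OCH3), which satisfies every atom and bond constraint.
So the answer is (D).

D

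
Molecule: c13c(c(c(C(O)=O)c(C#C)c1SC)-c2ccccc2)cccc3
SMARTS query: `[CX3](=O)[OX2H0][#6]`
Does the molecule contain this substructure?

No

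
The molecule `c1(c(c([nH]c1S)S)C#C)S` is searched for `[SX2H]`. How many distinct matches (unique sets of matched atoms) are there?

3

[SX2H] is the SMARTS for a thiol: an aliphatic sulfur with two connections, one being H.
The molecule carries 3 separate instances of a thiol (-SH) meeting every constraint; each maps to a distinct set of atoms, giving 3 matches.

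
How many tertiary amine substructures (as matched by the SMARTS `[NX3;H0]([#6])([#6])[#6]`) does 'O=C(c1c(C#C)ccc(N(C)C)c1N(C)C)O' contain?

2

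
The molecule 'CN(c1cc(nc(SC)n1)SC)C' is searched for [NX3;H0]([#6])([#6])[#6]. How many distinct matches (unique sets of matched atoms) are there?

1

[NX3;H0]([#6])([#6])[#6] is the SMARTS for a tertiary amine: a trivalent nitrogen with no H, bonded to three carbons.
Exactly one fragment in the molecule meets all constraints, giving 1 match.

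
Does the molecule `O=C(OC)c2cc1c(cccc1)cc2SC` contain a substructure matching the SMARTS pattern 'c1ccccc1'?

Yes

The pattern c1ccccc1 describes six aromatic carbons in a ring — a benzene ring.
The required atom environment is present in the molecule, so the pattern matches.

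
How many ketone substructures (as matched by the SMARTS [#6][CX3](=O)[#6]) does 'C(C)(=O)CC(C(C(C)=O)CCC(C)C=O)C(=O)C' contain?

3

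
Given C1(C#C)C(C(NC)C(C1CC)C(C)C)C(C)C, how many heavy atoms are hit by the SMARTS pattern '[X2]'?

The query [X2] means: any atom with exactly two total connections (bonds + H).
Check the 17 heavy atoms by environment: 14× C (X4) → no; 1× N (X3) → no; 2× C (X2) → match.
That gives 2 matching atoms.

2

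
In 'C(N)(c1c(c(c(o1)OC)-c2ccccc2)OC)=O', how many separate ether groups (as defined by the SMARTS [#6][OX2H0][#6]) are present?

2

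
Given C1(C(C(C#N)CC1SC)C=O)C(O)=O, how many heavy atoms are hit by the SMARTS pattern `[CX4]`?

6

The query [CX4] means: C with X4: aliphatic carbon with exactly 4 total connections (bonds + H).
Check the 14 heavy atoms by environment: 6× C (X4) → match; 1× S (X2) → no; 1× C (X2) → no; 1× N (X1) → no; 2× C (X3) → no; 2× O (X1) → no; 1× O (X2) → no.
That gives 6 matching atoms.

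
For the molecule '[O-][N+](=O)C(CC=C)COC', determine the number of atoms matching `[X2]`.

1

Check the 10 heavy atoms by environment: 4× C (X4) → no; 2× C (X3) → no; 1× O (X2) → match; 1× N (charge +1, X3) → no; 1× O (charge -1, X1) → no; 1× O (X1) → no.
That gives 1 matching atom.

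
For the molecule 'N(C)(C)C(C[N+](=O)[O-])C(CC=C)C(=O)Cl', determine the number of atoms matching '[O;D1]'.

Check the 15 heavy atoms by environment: 3× C (D2) → no; 3× C (D3) → no; 3× C (D1) → no; 1× N (D3) → no; 1× N (charge +1, D3) → no; 1× O (charge -1, D1) → match; 2× O (D1) → match; 1× Cl (D1) → no.
Summing the matching environments: 1 + 2 = 3 matching atoms.

3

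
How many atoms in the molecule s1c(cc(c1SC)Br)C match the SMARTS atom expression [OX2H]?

The query [OX2H] means: aliphatic oxygen with two connections, one of which is H — an -OH oxygen.
Check the 9 heavy atoms by environment: 1× s (aromatic, H0, X2) → no; 3× c (aromatic, H0, X3) → no; 1× c (aromatic, H1, X3) → no; 2× C (H3, X4) → no; 1× S (H0, X2) → no; 1× Br (H0, X1) → no.
No environment satisfies the query, so 0 matching atoms.

0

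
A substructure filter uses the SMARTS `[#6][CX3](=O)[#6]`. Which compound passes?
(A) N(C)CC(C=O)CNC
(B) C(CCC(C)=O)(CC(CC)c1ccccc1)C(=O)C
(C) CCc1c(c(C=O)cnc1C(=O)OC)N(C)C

B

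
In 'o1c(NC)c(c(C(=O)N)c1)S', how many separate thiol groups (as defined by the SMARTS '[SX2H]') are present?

1

[SX2H] is the SMARTS for a thiol: an aliphatic sulfur with two connections, one being H.
Exactly one fragment in the molecule meets all constraints, giving 1 match.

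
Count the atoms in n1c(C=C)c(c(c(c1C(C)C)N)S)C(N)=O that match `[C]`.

Check the 16 heavy atoms by environment: 1× n (aromatic) → no; 5× c (aromatic) → no; 2× N → no; 6× C → match; 1× O → no; 1× S → no.
That gives 6 matching atoms.

6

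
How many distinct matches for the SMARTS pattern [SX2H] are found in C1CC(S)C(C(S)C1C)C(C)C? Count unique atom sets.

2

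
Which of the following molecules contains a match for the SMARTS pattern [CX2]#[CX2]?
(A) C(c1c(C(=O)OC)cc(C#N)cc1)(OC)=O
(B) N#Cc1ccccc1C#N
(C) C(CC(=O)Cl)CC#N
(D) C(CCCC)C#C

D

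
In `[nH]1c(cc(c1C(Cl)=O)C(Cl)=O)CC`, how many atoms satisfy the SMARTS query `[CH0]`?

2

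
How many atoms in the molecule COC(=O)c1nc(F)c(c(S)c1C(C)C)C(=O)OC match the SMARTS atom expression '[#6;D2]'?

0

Check the 19 heavy atoms by environment: 1× n (aromatic, D2) → no; 5× c (aromatic, D3) → no; 1× S (D1) → no; 3× C (D3) → no; 2× O (D1) → no; 2× O (D2) → no; 4× C (D1) → no; 1× F (D1) → no.
No environment satisfies the query, so 0 matching atoms.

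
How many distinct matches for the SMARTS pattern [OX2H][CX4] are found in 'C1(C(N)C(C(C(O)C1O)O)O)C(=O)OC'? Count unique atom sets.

4

[OX2H][CX4] is the SMARTS for an aliphatic alcohol: a hydroxyl oxygen bound to an sp3 (X4) carbon.
The molecule carries 4 separate instances of a hydroxyl group (-OH) meeting every constraint; each maps to a distinct set of atoms, giving 4 matches.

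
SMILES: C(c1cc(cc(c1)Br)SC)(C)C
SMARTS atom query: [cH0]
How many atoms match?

3

The query [cH0] means: aromatic carbon with no attached hydrogen (substituted or ring-fusion).
Check the 12 heavy atoms by environment: 3× c (aromatic, H1) → no; 3× c (aromatic, H0) → match; 1× S (H0) → no; 3× C (H3) → no; 1× C (H1) → no; 1× Br (H0) → no.
That gives 3 matching atoms.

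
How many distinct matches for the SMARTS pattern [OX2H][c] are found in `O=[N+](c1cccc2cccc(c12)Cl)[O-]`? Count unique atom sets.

0

[OX2H][c] is the SMARTS for a phenol: a hydroxyl oxygen attached to an aromatic carbon.
No fragment in the molecule satisfies every constraint, giving 0 matches.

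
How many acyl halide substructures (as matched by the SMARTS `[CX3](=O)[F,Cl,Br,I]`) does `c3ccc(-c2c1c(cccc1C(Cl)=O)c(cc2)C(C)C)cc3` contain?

1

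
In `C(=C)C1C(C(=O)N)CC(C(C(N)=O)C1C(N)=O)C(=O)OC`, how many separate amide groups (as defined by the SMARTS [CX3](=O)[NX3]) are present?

3

[CX3](=O)[NX3] is the SMARTS for an amide: a carbonyl carbon bonded to a trivalent nitrogen.
The molecule carries 3 separate instances of a primary amide (-C(=O)NH2) meeting every constraint; each maps to a distinct set of atoms, giving 3 matches.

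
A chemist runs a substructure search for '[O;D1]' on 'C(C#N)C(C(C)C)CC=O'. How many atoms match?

The query [O;D1] means: aliphatic oxygen bonded to exactly one heavy atom.
Check the 10 heavy atoms by environment: 4× C (D2) → no; 2× C (D3) → no; 2× C (D1) → no; 1× N (D1) → no; 1× O (D1) → match.
That gives 1 matching atom.

1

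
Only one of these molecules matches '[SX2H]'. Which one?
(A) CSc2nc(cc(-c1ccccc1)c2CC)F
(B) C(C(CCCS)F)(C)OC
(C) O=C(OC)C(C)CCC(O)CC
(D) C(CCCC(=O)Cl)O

[SX2H] describes an aliphatic sulfur with two connections, one being H (a thiol).
(A) has a methylthio ether (-SCH3) but the sulfur has H0 (bonded to two carbons), not H1.
(B) contains a thiol (-SH), which satisfies every atom and bond constraint.
(C) has a hydroxyl group (-OH) but it is an -OH, not an -SH.
(D) has a hydroxyl group (-OH) but it is an -OH, not an -SH.
So the answer is (B).

B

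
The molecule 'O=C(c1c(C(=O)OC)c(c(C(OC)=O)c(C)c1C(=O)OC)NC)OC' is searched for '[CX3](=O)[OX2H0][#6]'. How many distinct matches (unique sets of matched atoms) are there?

4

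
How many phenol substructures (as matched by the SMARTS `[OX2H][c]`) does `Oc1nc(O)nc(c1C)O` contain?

[OX2H][c] is the SMARTS for a phenol: a hydroxyl oxygen attached to an aromatic carbon.
The molecule carries 3 separate instances of a hydroxyl group (-OH) meeting every constraint; each maps to a distinct set of atoms, giving 3 matches.

3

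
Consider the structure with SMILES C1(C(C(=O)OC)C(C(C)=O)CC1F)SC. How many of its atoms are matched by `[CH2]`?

1

The query [CH2] means: aliphatic carbon with exactly two hydrogens.
Check the 15 heavy atoms by environment: 4× C (H1) → no; 1× C (H2) → match; 2× C (H0) → no; 3× O (H0) → no; 3× C (H3) → no; 1× S (H0) → no; 1× F (H0) → no.
That gives 1 matching atom.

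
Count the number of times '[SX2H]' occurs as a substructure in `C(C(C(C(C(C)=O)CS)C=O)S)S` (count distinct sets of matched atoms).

3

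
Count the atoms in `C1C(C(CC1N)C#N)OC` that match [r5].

5

Check the 10 heavy atoms by environment: 5× C (in 5-ring) → match; 2× C (acyclic) → no; 2× N (acyclic) → no; 1× O (acyclic) → no.
That gives 5 matching atoms.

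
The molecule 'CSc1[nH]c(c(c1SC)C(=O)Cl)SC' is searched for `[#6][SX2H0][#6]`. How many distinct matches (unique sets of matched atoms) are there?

3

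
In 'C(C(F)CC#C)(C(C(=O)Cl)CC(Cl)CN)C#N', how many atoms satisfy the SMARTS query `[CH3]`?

0

Check the 17 heavy atoms by environment: 3× C (H2) → no; 5× C (H1) → no; 1× F (H0) → no; 2× Cl (H0) → no; 3× C (H0) → no; 1× N (H0) → no; 1× N (H2) → no; 1× O (H0) → no.
No environment satisfies the query, so 0 matching atoms.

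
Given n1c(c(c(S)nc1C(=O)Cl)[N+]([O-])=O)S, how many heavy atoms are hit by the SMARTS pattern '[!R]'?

8

Check the 14 heavy atoms by environment: 2× n (aromatic, in 6-ring) → no; 4× c (aromatic, in 6-ring) → no; 1× N (charge +1, acyclic) → match; 1× O (charge -1, acyclic) → match; 2× O (acyclic) → match; 2× S (acyclic) → match; 1× C (acyclic) → match; 1× Cl (acyclic) → match.
Summing the matching environments: 1 + 1 + 2 + 2 + 1 + 1 = 8 matching atoms.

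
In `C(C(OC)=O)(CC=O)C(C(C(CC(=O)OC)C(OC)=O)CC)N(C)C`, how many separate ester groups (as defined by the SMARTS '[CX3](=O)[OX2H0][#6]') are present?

3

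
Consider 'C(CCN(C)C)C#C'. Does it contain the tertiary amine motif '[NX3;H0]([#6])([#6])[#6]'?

Yes

The pattern [NX3;H0]([#6])([#6])[#6] describes a trivalent nitrogen with no H, bonded to three carbons — a tertiary amine.
The molecule carries a dimethylamino group (-N(CH3)2), whose atoms satisfy every constraint of the query, so the pattern matches.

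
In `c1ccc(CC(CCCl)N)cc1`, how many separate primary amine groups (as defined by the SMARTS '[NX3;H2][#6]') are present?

1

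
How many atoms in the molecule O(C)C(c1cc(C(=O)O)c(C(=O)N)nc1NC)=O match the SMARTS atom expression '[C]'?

5

The query [C] means: uppercase C matches aliphatic (non-aromatic) carbon only.
Check the 18 heavy atoms by environment: 1× n (aromatic) → no; 5× c (aromatic) → no; 5× C → match; 5× O → no; 2× N → no.
That gives 5 matching atoms.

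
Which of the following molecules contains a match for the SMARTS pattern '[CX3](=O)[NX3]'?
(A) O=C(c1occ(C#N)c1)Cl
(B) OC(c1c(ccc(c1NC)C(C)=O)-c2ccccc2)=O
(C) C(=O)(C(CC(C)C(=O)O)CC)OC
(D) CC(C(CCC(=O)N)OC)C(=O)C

D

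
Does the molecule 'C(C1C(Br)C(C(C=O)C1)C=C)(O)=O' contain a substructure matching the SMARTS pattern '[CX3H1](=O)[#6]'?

Yes

The pattern [CX3H1](=O)[#6] describes an sp2 carbon with one H, double-bonded to O and single-bonded to carbon — an aldehyde.
The molecule carries an aldehyde (-CHO), whose atoms satisfy every constraint of the query, so the pattern matches.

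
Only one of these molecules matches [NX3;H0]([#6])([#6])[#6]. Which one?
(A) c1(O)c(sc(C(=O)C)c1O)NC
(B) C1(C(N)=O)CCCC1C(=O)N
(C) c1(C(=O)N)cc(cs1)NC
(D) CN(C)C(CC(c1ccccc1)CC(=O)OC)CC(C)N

D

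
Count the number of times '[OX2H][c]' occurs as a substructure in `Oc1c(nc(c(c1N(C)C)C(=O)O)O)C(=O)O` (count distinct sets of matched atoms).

[OX2H][c] is the SMARTS for a phenol: a hydroxyl oxygen attached to an aromatic carbon.
The molecule carries 2 separate instances of a hydroxyl group (-OH) meeting every constraint; each maps to a distinct set of atoms, giving 2 matches.

2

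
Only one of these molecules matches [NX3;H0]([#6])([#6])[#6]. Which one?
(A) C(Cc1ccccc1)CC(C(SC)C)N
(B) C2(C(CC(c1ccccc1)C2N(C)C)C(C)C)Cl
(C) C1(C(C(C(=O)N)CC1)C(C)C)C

[NX3;H0]([#6])([#6])[#6] describes a trivalent nitrogen with no H, bonded to three carbons (a tertiary amine).
(A) has a primary amino group (-NH2) but the nitrogen has H2, not H0 with three carbons.
(B) contains a dimethylamino group (-N(CH3)2), which satisfies every atom and bond constraint.
(C) has a primary amide (-C(=O)NH2) but the amide nitrogen has H2 and only one carbon neighbour.
So the answer is (B).

B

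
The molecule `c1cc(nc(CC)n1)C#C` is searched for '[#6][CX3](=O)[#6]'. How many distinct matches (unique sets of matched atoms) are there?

[#6][CX3](=O)[#6] is the SMARTS for a ketone: a carbonyl carbon (no H) flanked by two carbons.
No fragment in the molecule satisfies every constraint, giving 0 matches.

0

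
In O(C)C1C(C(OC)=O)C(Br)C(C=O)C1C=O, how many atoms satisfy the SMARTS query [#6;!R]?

5

Check the 16 heavy atoms by environment: 5× C (in 5-ring) → no; 5× C (acyclic) → match; 5× O (acyclic) → no; 1× Br (acyclic) → no.
That gives 5 matching atoms.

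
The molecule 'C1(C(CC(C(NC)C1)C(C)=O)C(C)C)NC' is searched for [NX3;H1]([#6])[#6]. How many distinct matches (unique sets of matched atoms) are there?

2

[NX3;H1]([#6])[#6] is the SMARTS for a secondary amine: a trivalent nitrogen with one H, bonded to two carbons.
The molecule carries 2 separate instances of an N-methylamino group (-NHCH3) meeting every constraint; each maps to a distinct set of atoms, giving 2 matches.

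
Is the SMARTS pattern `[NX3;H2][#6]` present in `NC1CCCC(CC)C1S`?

The pattern [NX3;H2][#6] describes a trivalent nitrogen with two H attached to carbon — a primary amine.
The molecule carries a primary amino group (-NH2), whose atoms satisfy every constraint of the query, so the pattern matches.

Yes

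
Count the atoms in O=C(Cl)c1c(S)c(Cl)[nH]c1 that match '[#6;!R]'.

1

The query [#6;!R] means: carbon not in any ring.
Check the 10 heavy atoms by environment: 1× n (aromatic, in 5-ring) → no; 4× c (aromatic, in 5-ring) → no; 1× C (acyclic) → match; 1× O (acyclic) → no; 2× Cl (acyclic) → no; 1× S (acyclic) → no.
That gives 1 matching atom.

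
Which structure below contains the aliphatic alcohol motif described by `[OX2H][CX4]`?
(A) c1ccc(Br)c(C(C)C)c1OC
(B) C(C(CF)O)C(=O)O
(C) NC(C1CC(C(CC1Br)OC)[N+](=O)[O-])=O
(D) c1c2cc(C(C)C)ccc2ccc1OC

[OX2H][CX4] describes a hydroxyl oxygen bound to an sp3 (X4) carbon (an aliphatic alcohol).
(A) has a methoxy ether (-OCH3) but the oxygen has H0 (ether), not H1.
(B) contains a hydroxyl group (-OH), which satisfies every atom and bond constraint.
(C) has a methoxy ether (-OCH3) but the oxygen has H0 (ether), not H1.
(D) has a methoxy ether (-OCH3) but the oxygen has H0 (ether), not H1.
So the answer is (B).

B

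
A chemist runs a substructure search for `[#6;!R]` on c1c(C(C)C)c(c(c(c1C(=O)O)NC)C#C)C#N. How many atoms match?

8

The query [#6;!R] means: carbon not in any ring.
Check the 18 heavy atoms by environment: 6× c (aromatic, in 6-ring) → no; 2× N (acyclic) → no; 8× C (acyclic) → match; 2× O (acyclic) → no.
That gives 8 matching atoms.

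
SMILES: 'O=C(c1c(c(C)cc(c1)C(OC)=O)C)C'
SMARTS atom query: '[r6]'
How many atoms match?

The query [r6] means: r6 matches atoms in a six-membered ring.
Check the 15 heavy atoms by environment: 6× c (aromatic, in 6-ring) → match; 6× C (acyclic) → no; 3× O (acyclic) → no.
That gives 6 matching atoms.

6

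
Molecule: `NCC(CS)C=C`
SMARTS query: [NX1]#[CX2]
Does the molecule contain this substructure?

No

The pattern [NX1]#[CX2] describes a nitrogen triple-bonded to a two-connected carbon — a nitrile.
The closest candidate here is a primary amino group (-NH2), but the nitrogen is NX3 (three connections), not NX1 triple-bonded. No other fragment satisfies the full query, so there is no match.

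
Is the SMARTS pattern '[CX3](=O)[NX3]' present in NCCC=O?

The pattern [CX3](=O)[NX3] describes a carbonyl carbon bonded to a trivalent nitrogen — an amide.
The closest candidate here is a primary amino group (-NH2), but the -NH2 is not attached to a carbonyl carbon. No other fragment satisfies the full query, so there is no match.

No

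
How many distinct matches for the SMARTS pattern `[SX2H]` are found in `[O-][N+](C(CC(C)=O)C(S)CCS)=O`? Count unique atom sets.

[SX2H] is the SMARTS for a thiol: an aliphatic sulfur with two connections, one being H.
The molecule carries 2 separate instances of a thiol (-SH) meeting every constraint; each maps to a distinct set of atoms, giving 2 matches.

2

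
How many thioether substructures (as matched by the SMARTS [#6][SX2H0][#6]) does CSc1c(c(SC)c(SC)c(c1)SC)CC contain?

4

[#6][SX2H0][#6] is the SMARTS for a thioether: an aliphatic sulfur bridging two carbons with no H on the sulfur.
The molecule carries 4 separate instances of a methylthio ether (-SCH3) meeting every constraint; each maps to a distinct set of atoms, giving 4 matches.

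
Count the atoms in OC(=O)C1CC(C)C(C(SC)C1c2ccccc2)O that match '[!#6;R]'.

0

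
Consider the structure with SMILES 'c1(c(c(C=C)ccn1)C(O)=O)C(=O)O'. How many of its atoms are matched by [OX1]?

2

The query [OX1] means: aliphatic oxygen with one total connection — typically a carbonyl =O or an oxide.
Check the 14 heavy atoms by environment: 1× n (aromatic, X2) → no; 5× c (aromatic, X3) → no; 4× C (X3) → no; 2× O (X1) → match; 2× O (X2) → no.
That gives 2 matching atoms.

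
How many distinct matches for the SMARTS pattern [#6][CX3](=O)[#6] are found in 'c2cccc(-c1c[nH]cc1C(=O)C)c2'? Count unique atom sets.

1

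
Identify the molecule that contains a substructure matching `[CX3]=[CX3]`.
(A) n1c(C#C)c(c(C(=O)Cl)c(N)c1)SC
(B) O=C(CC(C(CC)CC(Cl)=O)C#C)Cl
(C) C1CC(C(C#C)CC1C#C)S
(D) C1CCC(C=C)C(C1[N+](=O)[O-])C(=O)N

[CX3]=[CX3] describes a non-aromatic C=C double bond between two sp2 carbons (an alkene).
(A) has an ethynyl group (-C#CH) but the C-C bond is a triple bond, not a double bond.
(B) has an ethynyl group (-C#CH) but the C-C bond is a triple bond, not a double bond.
(C) has an ethynyl group (-C#CH) but the C-C bond is a triple bond, not a double bond.
(D) contains a vinyl group (-CH=CH2), which satisfies every atom and bond constraint.
So the answer is (D).

D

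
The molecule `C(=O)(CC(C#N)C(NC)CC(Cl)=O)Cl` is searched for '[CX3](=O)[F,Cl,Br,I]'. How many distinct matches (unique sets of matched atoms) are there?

2

[CX3](=O)[F,Cl,Br,I] is the SMARTS for an acyl halide: a carbonyl carbon bonded to a halogen.
The molecule carries 2 separate instances of an acyl chloride (-C(=O)Cl) meeting every constraint; each maps to a distinct set of atoms, giving 2 matches.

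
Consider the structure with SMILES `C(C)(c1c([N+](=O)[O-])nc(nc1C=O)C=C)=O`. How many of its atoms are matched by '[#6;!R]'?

The query [#6;!R] means: carbon not in any ring.
Check the 16 heavy atoms by environment: 2× n (aromatic, in 6-ring) → no; 4× c (aromatic, in 6-ring) → no; 5× C (acyclic) → match; 1× N (charge +1, acyclic) → no; 1× O (charge -1, acyclic) → no; 3× O (acyclic) → no.
That gives 5 matching atoms.

5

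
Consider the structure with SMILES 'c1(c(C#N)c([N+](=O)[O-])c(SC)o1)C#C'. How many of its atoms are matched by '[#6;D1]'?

The query [#6;D1] means: carbon bonded to exactly one heavy atom.
Check the 14 heavy atoms by environment: 1× o (aromatic, D2) → no; 4× c (aromatic, D3) → no; 2× C (D2) → no; 1× N (D1) → no; 1× N (charge +1, D3) → no; 1× O (charge -1, D1) → no; 1× O (D1) → no; 2× C (D1) → match; 1× S (D2) → no.
That gives 2 matching atoms.

2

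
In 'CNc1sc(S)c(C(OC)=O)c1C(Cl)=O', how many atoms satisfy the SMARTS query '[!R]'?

10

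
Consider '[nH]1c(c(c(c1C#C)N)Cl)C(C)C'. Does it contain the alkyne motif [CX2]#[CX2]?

The pattern [CX2]#[CX2] describes a carbon-carbon triple bond — an alkyne.
The molecule carries an ethynyl group (-C#CH), whose atoms satisfy every constraint of the query, so the pattern matches.

Yes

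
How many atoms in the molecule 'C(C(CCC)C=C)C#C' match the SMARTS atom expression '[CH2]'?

4

The query [CH2] means: aliphatic carbon with exactly two hydrogens.
Check the 9 heavy atoms by environment: 4× C (H2) → match; 3× C (H1) → no; 1× C (H0) → no; 1× C (H3) → no.
That gives 4 matching atoms.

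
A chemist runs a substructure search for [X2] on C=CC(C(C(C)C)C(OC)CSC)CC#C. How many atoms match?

4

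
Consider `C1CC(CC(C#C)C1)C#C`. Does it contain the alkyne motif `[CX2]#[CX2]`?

Yes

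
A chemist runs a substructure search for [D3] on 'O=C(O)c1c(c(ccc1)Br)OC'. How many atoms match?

The query [D3] means: atom with exactly three heavy-atom neighbours.
Check the 12 heavy atoms by environment: 3× c (aromatic, D2) → no; 3× c (aromatic, D3) → match; 1× Br (D1) → no; 1× C (D3) → match; 2× O (D1) → no; 1× O (D2) → no; 1× C (D1) → no.
Summing the matching environments: 3 + 1 = 4 matching atoms.

4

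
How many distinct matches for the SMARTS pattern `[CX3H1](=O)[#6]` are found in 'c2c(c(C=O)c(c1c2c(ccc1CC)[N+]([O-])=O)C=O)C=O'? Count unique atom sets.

[CX3H1](=O)[#6] is the SMARTS for an aldehyde: an sp2 carbon with one H, double-bonded to O and single-bonded to carbon.
The molecule carries 3 separate instances of an aldehyde (-CHO) meeting every constraint; each maps to a distinct set of atoms, giving 3 matches.

3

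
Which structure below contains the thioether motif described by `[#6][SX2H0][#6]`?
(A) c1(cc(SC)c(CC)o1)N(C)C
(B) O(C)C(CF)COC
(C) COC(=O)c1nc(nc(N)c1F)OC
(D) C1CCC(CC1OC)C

A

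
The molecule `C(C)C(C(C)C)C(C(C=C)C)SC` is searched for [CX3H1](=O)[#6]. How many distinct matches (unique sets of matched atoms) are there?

0

[CX3H1](=O)[#6] is the SMARTS for an aldehyde: an sp2 carbon with one H, double-bonded to O and single-bonded to carbon.
No fragment in the molecule satisfies every constraint, giving 0 matches.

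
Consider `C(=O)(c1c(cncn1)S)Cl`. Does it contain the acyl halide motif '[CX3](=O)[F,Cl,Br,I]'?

Yes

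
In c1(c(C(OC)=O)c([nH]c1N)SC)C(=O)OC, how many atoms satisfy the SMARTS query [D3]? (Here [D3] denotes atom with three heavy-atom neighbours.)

6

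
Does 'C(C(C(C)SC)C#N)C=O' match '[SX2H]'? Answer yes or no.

No

The pattern [SX2H] describes an aliphatic sulfur with two connections, one being H — a thiol.
The closest candidate here is a methylthio ether (-SCH3), but the sulfur has H0 (bonded to two carbons), not H1. No other fragment satisfies the full query, so there is no match.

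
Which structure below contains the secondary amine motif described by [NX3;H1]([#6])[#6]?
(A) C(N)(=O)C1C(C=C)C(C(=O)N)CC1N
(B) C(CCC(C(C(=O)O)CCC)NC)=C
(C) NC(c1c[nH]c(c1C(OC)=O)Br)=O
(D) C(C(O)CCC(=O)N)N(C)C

B

[NX3;H1]([#6])[#6] describes a trivalent nitrogen with one H, bonded to two carbons (a secondary amine).
(A) has a primary amide (-C(=O)NH2) but the -C(=O)NH2 nitrogen has H2, not H1.
(B) contains an N-methylamino group (-NHCH3), which satisfies every atom and bond constraint.
(C) has a primary amide (-C(=O)NH2) but the -C(=O)NH2 nitrogen has H2, not H1.
(D) has a primary amide (-C(=O)NH2) but the -C(=O)NH2 nitrogen has H2, not H1.
So the answer is (B).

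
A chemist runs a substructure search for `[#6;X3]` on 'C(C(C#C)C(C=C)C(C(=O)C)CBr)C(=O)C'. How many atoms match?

4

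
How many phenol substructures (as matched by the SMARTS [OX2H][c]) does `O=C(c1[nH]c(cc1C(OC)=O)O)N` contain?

[OX2H][c] is the SMARTS for a phenol: a hydroxyl oxygen attached to an aromatic carbon.
Exactly one fragment in the molecule meets all constraints, giving 1 match.

1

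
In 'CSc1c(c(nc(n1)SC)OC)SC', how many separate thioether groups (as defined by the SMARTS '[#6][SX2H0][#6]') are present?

3

[#6][SX2H0][#6] is the SMARTS for a thioether: an aliphatic sulfur bridging two carbons with no H on the sulfur.
The molecule carries 3 separate instances of a methylthio ether (-SCH3) meeting every constraint; each maps to a distinct set of atoms, giving 3 matches.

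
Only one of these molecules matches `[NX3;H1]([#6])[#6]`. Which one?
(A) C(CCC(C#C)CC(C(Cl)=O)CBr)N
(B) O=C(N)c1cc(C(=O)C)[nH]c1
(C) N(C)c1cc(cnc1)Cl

C

[NX3;H1]([#6])[#6] describes a trivalent nitrogen with one H, bonded to two carbons (a secondary amine).
(A) has a primary amino group (-NH2) but the nitrogen has H2 and only one carbon neighbour.
(B) has a primary amide (-C(=O)NH2) but the -C(=O)NH2 nitrogen has H2, not H1.
(C) contains an N-methylamino group (-NHCH3), which satisfies every atom and bond constraint.
So the answer is (C).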